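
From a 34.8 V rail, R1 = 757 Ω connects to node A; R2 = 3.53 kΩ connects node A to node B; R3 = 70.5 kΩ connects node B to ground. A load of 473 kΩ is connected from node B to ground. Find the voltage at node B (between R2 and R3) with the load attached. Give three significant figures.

V ≈ 32.5 V

At node B, R3 is in parallel with the load: R3‖R_L = 61360 Ω.
Below node A the resistance is R2 + (R3‖R_L) = 64890 Ω, so V_A = 34.8 × 64890/65640 = 34.40 V.
Then V_B = V_A × (R3‖R_L)/(R2 + R3‖R_L) = 34.40 × 61360/64890 = 32.5 V.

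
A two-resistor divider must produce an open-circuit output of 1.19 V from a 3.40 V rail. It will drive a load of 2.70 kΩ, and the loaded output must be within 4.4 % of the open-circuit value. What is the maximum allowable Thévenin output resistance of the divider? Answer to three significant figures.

Loading drop = R_th/(R_th + R_L) ≤ 0.0440, so R_th ≤ R_L · ε/(1−ε) = 2.70 kΩ × 0.0440/0.9560 = 124 Ω.
(Any R1, R2 with R2/(R1+R2) = 0.350 and R1‖R2 ≤ 124 Ω will meet the spec.)

R_th ≤ 124 Ω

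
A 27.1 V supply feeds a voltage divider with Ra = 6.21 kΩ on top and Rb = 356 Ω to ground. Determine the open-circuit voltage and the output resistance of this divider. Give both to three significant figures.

V_th is the open-circuit tap voltage: 27.1 × 356/(6210 + 356) = 1.47 V.
With the supply zeroed, Ra and Rb appear in parallel from the tap: R_th = Ra‖Rb = (6210 × 356)/6566 = 337 Ω.

V_th = 1.47 V, R_th = 337 Ω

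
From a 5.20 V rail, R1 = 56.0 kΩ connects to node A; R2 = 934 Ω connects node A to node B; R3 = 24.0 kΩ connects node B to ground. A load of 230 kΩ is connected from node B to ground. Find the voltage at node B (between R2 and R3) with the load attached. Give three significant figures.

At node B, R3 is in parallel with the load: R3‖R_L = 21730 Ω.
Below node A the resistance is R2 + (R3‖R_L) = 22670 Ω, so V_A = 5.20 × 22670/78670 = 1.498 V.
Then V_B = V_A × (R3‖R_L)/(R2 + R3‖R_L) = 1.498 × 21730/22670 = 1.44 V.

V ≈ 1.44 V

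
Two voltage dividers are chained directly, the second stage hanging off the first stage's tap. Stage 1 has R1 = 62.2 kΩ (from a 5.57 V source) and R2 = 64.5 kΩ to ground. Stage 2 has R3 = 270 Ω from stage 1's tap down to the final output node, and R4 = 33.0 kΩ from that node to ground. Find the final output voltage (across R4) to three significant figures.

Stage 2 presents R3+R4 = 33270 Ω as a load on stage 1's tap.
Stage 1's lower leg becomes R2‖(R3+R4) = 21950 Ω, so V_mid = 5.57 × 21950/84150 = 1.453 V.
Stage 2 is itself unloaded: V_out = V_mid × R4/(R3+R4) = 1.453 × 33000/33270 = 1.44 V.

V_out ≈ 1.44 V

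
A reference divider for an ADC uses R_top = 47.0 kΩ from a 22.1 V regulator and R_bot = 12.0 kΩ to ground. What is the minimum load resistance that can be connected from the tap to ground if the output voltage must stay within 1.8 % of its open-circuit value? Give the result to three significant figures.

Output resistance R_th = R_top‖R_bot = (47.0 × 12.0)/59.00 = 9.559 kΩ.
The fractional drop is R_th/(R_th + R_L); requiring this ≤ 0.0180 gives R_L ≥ R_th(1/0.0180 − 1) = 9.559 × 54.56 = 522 kΩ.

R_L(min) ≈ 522 kΩ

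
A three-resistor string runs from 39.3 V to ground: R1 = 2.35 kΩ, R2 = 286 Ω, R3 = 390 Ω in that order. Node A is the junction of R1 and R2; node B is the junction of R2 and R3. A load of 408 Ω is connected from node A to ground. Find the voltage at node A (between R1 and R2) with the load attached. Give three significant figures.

V ≈ 3.84 V

Below node A the series string R2+R3 = 676.0 Ω sits in parallel with the 408 Ω load: 254.4 Ω.
V_A = 39.3 × 254.4/(2350 + 254.4) = 3.84 V.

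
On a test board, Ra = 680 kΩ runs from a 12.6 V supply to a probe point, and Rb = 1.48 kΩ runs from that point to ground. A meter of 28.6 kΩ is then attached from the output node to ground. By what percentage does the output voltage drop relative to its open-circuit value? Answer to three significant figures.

4.91 %

The divider's output (Thévenin) resistance is Ra‖Rb = 1.477 kΩ.
Fractional drop under load = R_th/(R_th + R_L) = 1.477 / (1.477 + 28.6) = 0.04910.
So the output falls by 4.91 %.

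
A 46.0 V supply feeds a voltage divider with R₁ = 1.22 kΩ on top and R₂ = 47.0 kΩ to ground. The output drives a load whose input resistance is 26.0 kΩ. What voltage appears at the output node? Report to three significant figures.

V_out ≈ 42.9 V

The load sits in parallel with R₂: R₂‖R_L = (47.0 × 26.0) / (47.0 + 26.0) = 16.74 kΩ.
V_out = 46.0 × 16.74 / (1.22 + 16.74) = 46.0 × 16.74/17.96 = 42.9 V.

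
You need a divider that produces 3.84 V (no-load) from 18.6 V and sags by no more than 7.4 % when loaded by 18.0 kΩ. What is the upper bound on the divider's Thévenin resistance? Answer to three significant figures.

Loading drop = R_th/(R_th + R_L) ≤ 0.0740, so R_th ≤ R_L · ε/(1−ε) = 18.0 kΩ × 0.0740/0.9260 = 1.44 kΩ.
(Any R1, R2 with R2/(R1+R2) = 0.206 and R1‖R2 ≤ 1.44 kΩ will meet the spec.)

R_th ≤ 1.44 kΩ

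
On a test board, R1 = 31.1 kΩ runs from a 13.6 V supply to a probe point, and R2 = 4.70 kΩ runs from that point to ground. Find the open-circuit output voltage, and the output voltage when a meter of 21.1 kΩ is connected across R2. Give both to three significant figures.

Unloaded: 1.79 V; loaded: 1.50 V

Open-circuit: V = 13.6 × 4.70/(31.1 + 4.70) = 1.79 V.
With the load, R2 becomes R2‖R_L = 3.844 kΩ, so V = 13.6 × 3.844/34.94 = 1.50 V.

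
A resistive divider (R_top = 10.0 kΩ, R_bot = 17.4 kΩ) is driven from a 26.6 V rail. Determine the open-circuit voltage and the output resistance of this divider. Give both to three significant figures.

V_th is the open-circuit tap voltage: 26.6 × 17.4/(10.0 + 17.4) = 16.9 V.
With the supply zeroed, R_top and R_bot appear in parallel from the tap: R_th = R_top‖R_bot = (10.0 × 17.4)/27.40 = 6.35 kΩ.

V_th = 16.9 V, R_th = 6.35 kΩ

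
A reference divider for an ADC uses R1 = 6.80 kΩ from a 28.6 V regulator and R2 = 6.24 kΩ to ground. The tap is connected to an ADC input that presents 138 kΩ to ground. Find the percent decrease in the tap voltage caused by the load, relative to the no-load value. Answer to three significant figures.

The divider's output (Thévenin) resistance is R1‖R2 = 3.254 kΩ.
Fractional drop under load = R_th/(R_th + R_L) = 3.254 / (3.254 + 138) = 0.02304.
So the output falls by 2.30 %.

2.30 %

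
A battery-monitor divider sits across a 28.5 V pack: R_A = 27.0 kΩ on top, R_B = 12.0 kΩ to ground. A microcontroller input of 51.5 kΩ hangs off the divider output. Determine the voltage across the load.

V_out ≈ 7.55 V

The load sits in parallel with R_B: R_B‖R_L = (12.0 × 51.5) / (12.0 + 51.5) = 9.732 kΩ.
V_out = 28.5 × 9.732 / (27.0 + 9.732) = 28.5 × 9.732/36.73 = 7.55 V.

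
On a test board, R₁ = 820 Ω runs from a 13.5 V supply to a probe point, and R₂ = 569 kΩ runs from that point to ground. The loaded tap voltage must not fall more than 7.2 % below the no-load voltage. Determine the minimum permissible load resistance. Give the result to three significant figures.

Output resistance R_th = R₁‖R₂ = (820 × 569000)/569800 = 818.8 Ω.
The fractional drop is R_th/(R_th + R_L); requiring this ≤ 0.0720 gives R_L ≥ R_th(1/0.0720 − 1) = 818.8 × 12.89 = 10.6 kΩ.

R_L(min) ≈ 10.6 kΩ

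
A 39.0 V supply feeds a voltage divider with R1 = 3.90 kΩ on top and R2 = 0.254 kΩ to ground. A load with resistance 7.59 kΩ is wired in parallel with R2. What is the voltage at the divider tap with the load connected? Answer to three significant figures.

The load sits in parallel with R2: R2‖R_L = (254 × 7590) / (254 + 7590) = 245.8 Ω.
V_out = 39.0 × 245.8 / (3900 + 245.8) = 39.0 × 245.8/4146 = 2.31 V.

V_out ≈ 2.31 V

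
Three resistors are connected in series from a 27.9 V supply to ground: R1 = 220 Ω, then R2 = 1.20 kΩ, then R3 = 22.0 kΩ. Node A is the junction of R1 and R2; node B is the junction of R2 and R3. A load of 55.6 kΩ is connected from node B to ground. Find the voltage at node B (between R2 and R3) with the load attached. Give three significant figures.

V ≈ 25.6 V

At node B, R3 is in parallel with the load: R3‖R_L = 15760 Ω.
Below node A the resistance is R2 + (R3‖R_L) = 16960 Ω, so V_A = 27.9 × 16960/17180 = 27.54 V.
Then V_B = V_A × (R3‖R_L)/(R2 + R3‖R_L) = 27.54 × 15760/16960 = 25.6 V.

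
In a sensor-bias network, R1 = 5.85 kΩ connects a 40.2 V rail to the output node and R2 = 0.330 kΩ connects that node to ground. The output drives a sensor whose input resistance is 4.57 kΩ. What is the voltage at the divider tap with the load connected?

V_out ≈ 2.01 V

The load sits in parallel with R2: R2‖R_L = (330 × 4570) / (330 + 4570) = 307.8 Ω.
V_out = 40.2 × 307.8 / (5850 + 307.8) = 40.2 × 307.8/6158 = 2.01 V.
(Unloaded it would have been 2.15 V.)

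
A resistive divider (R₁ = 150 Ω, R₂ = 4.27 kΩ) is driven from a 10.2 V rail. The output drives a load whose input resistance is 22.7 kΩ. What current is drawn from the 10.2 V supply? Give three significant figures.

I ≈ 2.72 mA

R₂‖R_L = 3594 Ω, so the source sees R₁ + R₂‖R_L = 3744 Ω.
I = 10.2 V / 3744 Ω = 2.72 mA.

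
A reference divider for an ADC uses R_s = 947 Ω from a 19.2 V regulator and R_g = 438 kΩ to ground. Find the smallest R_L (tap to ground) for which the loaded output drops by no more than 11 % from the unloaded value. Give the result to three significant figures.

Output resistance R_th = R_s‖R_g = (947 × 438000)/438900 = 945.0 Ω.
The fractional drop is R_th/(R_th + R_L); requiring this ≤ 0.110 gives R_L ≥ R_th(1/0.110 − 1) = 945.0 × 8.091 = 7.65 kΩ.

R_L(min) ≈ 7.65 kΩ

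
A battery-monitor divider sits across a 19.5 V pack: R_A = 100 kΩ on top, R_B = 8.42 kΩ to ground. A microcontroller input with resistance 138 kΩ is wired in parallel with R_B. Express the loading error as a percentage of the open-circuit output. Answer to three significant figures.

5.33 %

The divider's output (Thévenin) resistance is R_A‖R_B = 7.766 kΩ.
Fractional drop under load = R_th/(R_th + R_L) = 7.766 / (7.766 + 138) = 0.05328.
So the output falls by 5.33 %.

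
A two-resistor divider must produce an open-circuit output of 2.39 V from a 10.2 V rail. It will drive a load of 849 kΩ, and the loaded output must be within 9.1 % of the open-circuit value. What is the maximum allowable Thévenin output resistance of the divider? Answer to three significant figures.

Loading drop = R_th/(R_th + R_L) ≤ 0.0910, so R_th ≤ R_L · ε/(1−ε) = 849 kΩ × 0.0910/0.9090 = 85.0 kΩ.
(Any R1, R2 with R2/(R1+R2) = 0.234 and R1‖R2 ≤ 85.0 kΩ will meet the spec.)

R_th ≤ 85.0 kΩ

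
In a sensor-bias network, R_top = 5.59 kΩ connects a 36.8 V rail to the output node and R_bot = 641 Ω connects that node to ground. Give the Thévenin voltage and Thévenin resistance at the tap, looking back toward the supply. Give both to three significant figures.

V_th = 3.79 V, R_th = 575 Ω

V_th is the open-circuit tap voltage: 36.8 × 641/(5590 + 641) = 3.79 V.
With the supply zeroed, R_top and R_bot appear in parallel from the tap: R_th = R_top‖R_bot = (5590 × 641)/6231 = 575 Ω.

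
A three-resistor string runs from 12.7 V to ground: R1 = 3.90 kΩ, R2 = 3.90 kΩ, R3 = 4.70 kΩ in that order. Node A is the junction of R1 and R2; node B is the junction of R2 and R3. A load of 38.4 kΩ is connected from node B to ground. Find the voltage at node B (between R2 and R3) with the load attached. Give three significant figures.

V ≈ 4.44 V

At node B, R3 is in parallel with the load: R3‖R_L = 4.187 kΩ.
Below node A the resistance is R2 + (R3‖R_L) = 8.087 kΩ, so V_A = 12.7 × 8.087/11.99 = 8.568 V.
Then V_B = V_A × (R3‖R_L)/(R2 + R3‖R_L) = 8.568 × 4.187/8.087 = 4.44 V.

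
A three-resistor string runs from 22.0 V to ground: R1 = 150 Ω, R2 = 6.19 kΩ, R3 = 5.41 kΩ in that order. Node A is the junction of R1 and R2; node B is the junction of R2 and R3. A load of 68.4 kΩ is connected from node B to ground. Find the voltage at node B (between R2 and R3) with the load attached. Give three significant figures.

V ≈ 9.71 V

At node B, R3 is in parallel with the load: R3‖R_L = 5013 Ω.
Below node A the resistance is R2 + (R3‖R_L) = 11200 Ω, so V_A = 22.0 × 11200/11350 = 21.71 V.
Then V_B = V_A × (R3‖R_L)/(R2 + R3‖R_L) = 21.71 × 5013/11200 = 9.71 V.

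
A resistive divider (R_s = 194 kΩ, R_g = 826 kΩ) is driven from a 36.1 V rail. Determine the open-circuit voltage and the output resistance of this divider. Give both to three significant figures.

V_th = 29.2 V, R_th = 157 kΩ

V_th is the open-circuit tap voltage: 36.1 × 826/(194 + 826) = 29.2 V.
With the supply zeroed, R_s and R_g appear in parallel from the tap: R_th = R_s‖R_g = (194 × 826)/1020 = 157 kΩ.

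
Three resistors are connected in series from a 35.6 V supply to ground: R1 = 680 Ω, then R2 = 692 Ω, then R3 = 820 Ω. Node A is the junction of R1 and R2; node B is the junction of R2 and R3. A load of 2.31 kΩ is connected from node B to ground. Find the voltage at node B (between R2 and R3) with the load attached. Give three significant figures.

V ≈ 10.9 V

At node B, R3 is in parallel with the load: R3‖R_L = 605.2 Ω.
Below node A the resistance is R2 + (R3‖R_L) = 1297 Ω, so V_A = 35.6 × 1297/1977 = 23.36 V.
Then V_B = V_A × (R3‖R_L)/(R2 + R3‖R_L) = 23.36 × 605.2/1297 = 10.9 V.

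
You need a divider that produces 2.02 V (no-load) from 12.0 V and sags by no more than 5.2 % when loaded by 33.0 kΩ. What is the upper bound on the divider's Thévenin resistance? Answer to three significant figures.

Loading drop = R_th/(R_th + R_L) ≤ 0.0520, so R_th ≤ R_L · ε/(1−ε) = 33.0 kΩ × 0.0520/0.9480 = 1.81 kΩ.
(Any R1, R2 with R2/(R1+R2) = 0.168 and R1‖R2 ≤ 1.81 kΩ will meet the spec.)

R_th ≤ 1.81 kΩ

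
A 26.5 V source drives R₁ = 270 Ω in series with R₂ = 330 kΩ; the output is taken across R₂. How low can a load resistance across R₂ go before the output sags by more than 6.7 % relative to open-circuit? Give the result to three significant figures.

Output resistance R_th = R₁‖R₂ = (270 × 330000)/330300 = 269.8 Ω.
The fractional drop is R_th/(R_th + R_L); requiring this ≤ 0.0670 gives R_L ≥ R_th(1/0.0670 − 1) = 269.8 × 13.93 = 3.76 kΩ.

R_L(min) ≈ 3.76 kΩ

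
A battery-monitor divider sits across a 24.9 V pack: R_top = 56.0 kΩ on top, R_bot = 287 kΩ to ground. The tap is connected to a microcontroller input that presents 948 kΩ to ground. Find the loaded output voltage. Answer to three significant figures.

V_out ≈ 19.9 V

The load sits in parallel with R_bot: R_bot‖R_L = (287 × 948) / (287 + 948) = 220.3 kΩ.
V_out = 24.9 × 220.3 / (56.0 + 220.3) = 24.9 × 220.3/276.3 = 19.9 V.
(Unloaded it would have been 20.8 V.)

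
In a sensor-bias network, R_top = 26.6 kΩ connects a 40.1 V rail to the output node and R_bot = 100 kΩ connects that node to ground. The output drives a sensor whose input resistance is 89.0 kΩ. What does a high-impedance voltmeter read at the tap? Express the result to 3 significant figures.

The load sits in parallel with R_bot: R_bot‖R_L = (100 × 89.0) / (100 + 89.0) = 47.09 kΩ.
V_out = 40.1 × 47.09 / (26.6 + 47.09) = 40.1 × 47.09/73.69 = 25.6 V.

V_out ≈ 25.6 V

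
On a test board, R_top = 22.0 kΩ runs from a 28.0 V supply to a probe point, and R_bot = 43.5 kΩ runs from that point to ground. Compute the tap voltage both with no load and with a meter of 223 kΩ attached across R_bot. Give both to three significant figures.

Unloaded: 18.6 V; loaded: 17.5 V

Open-circuit: V = 28.0 × 43.5/(22.0 + 43.5) = 18.6 V.
With the load, R_bot becomes R_bot‖R_L = 36.40 kΩ, so V = 28.0 × 36.40/58.40 = 17.5 V.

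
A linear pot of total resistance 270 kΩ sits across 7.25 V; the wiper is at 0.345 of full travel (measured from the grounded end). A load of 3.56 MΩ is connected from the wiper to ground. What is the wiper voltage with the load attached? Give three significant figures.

The wiper splits the pot into (1−α)R = 176.8 kΩ above and αR = 93.15 kΩ below.
Lower section ‖ load = 90.77 kΩ.
V_wiper = 7.25 × 90.77/(176.8 + 90.77) = 2.46 V.

V ≈ 2.46 V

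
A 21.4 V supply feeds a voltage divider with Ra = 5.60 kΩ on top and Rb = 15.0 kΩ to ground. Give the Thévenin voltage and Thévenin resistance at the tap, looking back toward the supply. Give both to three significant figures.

V_th is the open-circuit tap voltage: 21.4 × 15.0/(5.60 + 15.0) = 15.6 V.
With the supply zeroed, Ra and Rb appear in parallel from the tap: R_th = Ra‖Rb = (5.60 × 15.0)/20.60 = 4.08 kΩ.

V_th = 15.6 V, R_th = 4.08 kΩ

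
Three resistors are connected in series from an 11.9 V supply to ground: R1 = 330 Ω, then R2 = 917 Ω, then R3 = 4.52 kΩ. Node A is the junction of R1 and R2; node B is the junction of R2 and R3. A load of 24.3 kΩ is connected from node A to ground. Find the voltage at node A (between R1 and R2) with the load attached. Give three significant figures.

Below node A the series string R2+R3 = 5437 Ω sits in parallel with the 24300 Ω load: 4443 Ω.
V_A = 11.9 × 4443/(330 + 4443) = 11.1 V.

V ≈ 11.1 V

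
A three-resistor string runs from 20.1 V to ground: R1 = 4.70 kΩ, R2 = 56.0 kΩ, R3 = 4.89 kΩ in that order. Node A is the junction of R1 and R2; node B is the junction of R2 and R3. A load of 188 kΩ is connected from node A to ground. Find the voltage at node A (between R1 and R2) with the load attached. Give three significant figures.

Below node A the series string R2+R3 = 60.89 kΩ sits in parallel with the 188 kΩ load: 45.99 kΩ.
V_A = 20.1 × 45.99/(4.70 + 45.99) = 18.2 V.

V ≈ 18.2 V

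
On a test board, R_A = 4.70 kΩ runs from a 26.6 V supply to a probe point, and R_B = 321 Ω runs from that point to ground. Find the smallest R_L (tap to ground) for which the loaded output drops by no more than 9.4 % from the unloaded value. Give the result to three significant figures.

R_L(min) ≈ 2.90 kΩ

Output resistance R_th = R_A‖R_B = (4700 × 321)/5021 = 300.5 Ω.
The fractional drop is R_th/(R_th + R_L); requiring this ≤ 0.0940 gives R_L ≥ R_th(1/0.0940 − 1) = 300.5 × 9.638 = 2.90 kΩ.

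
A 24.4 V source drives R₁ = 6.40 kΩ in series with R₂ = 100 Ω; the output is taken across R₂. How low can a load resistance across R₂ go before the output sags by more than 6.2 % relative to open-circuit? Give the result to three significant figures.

R_L(min) ≈ 1.49 kΩ

Output resistance R_th = R₁‖R₂ = (6400 × 100)/6500 = 98.46 Ω.
The fractional drop is R_th/(R_th + R_L); requiring this ≤ 0.0620 gives R_L ≥ R_th(1/0.0620 − 1) = 98.46 × 15.13 = 1.49 kΩ.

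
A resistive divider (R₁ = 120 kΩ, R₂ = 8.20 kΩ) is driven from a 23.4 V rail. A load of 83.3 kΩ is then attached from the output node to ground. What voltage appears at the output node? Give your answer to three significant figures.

V_out ≈ 1.37 V

The load sits in parallel with R₂: R₂‖R_L = (8.20 × 83.3) / (8.20 + 83.3) = 7.465 kΩ.
V_out = 23.4 × 7.465 / (120 + 7.465) = 23.4 × 7.465/127.5 = 1.37 V.
(Unloaded it would have been 1.50 V.)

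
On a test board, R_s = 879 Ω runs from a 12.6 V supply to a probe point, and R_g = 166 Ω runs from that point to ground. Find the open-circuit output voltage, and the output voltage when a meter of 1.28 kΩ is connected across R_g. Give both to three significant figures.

Unloaded: 2.00 V; loaded: 1.80 V

Open-circuit: V = 12.6 × 166/(879 + 166) = 2.00 V.
With the load, R_g becomes R_g‖R_L = 146.9 Ω, so V = 12.6 × 146.9/1026 = 1.80 V.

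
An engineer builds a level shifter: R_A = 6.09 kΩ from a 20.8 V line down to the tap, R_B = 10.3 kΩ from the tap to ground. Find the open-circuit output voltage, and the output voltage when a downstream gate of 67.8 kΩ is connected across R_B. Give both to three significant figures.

Unloaded: 13.1 V; loaded: 12.4 V

Open-circuit: V = 20.8 × 10.3/(6.09 + 10.3) = 13.1 V.
With the load, R_B becomes R_B‖R_L = 8.942 kΩ, so V = 20.8 × 8.942/15.03 = 12.4 V.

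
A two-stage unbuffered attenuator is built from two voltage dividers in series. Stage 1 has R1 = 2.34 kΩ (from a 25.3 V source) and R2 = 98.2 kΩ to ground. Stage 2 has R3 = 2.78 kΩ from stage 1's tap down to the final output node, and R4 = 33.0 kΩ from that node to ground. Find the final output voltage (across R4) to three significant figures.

Stage 2 presents R3+R4 = 35.78 kΩ as a load on stage 1's tap.
Stage 1's lower leg becomes R2‖(R3+R4) = 26.22 kΩ, so V_mid = 25.3 × 26.22/28.56 = 23.23 V.
Stage 2 is itself unloaded: V_out = V_mid × R4/(R3+R4) = 23.23 × 33.0/35.78 = 21.4 V.

V_out ≈ 21.4 V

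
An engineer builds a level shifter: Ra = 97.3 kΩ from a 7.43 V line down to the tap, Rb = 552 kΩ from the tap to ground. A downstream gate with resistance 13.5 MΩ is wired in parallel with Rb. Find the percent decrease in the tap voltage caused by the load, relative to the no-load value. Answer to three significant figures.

0.609 %

The divider's output (Thévenin) resistance is Ra‖Rb = 82.72 kΩ.
Fractional drop under load = R_th/(R_th + R_L) = 82.72 / (82.72 + 13500) = 0.006090.
So the output falls by 0.609 %.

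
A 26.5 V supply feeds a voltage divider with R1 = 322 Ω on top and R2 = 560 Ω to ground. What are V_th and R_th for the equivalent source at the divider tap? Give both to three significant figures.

V_th is the open-circuit tap voltage: 26.5 × 560/(322 + 560) = 16.8 V.
With the supply zeroed, R1 and R2 appear in parallel from the tap: R_th = R1‖R2 = (322 × 560)/882.0 = 204 Ω.

V_th = 16.8 V, R_th = 204 Ω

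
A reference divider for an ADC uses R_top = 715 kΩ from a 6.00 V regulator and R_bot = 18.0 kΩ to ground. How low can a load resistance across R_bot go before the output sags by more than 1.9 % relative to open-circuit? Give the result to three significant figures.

Output resistance R_th = R_top‖R_bot = (715 × 18.0)/733.0 = 17.56 kΩ.
The fractional drop is R_th/(R_th + R_L); requiring this ≤ 0.0190 gives R_L ≥ R_th(1/0.0190 − 1) = 17.56 × 51.63 = 907 kΩ.

R_L(min) ≈ 907 kΩ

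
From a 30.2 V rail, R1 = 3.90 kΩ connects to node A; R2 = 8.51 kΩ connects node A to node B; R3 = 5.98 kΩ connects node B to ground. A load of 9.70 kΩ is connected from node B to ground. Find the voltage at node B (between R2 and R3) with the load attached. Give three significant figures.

V ≈ 6.94 V

At node B, R3 is in parallel with the load: R3‖R_L = 3.699 kΩ.
Below node A the resistance is R2 + (R3‖R_L) = 12.21 kΩ, so V_A = 30.2 × 12.21/16.11 = 22.89 V.
Then V_B = V_A × (R3‖R_L)/(R2 + R3‖R_L) = 22.89 × 3.699/12.21 = 6.94 V.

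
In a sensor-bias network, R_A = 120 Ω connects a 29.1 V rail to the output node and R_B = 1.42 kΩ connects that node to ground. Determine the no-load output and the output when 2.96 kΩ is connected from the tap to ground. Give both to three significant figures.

Open-circuit: V = 29.1 × 1420/(120 + 1420) = 26.8 V.
With the load, R_B becomes R_B‖R_L = 959.6 Ω, so V = 29.1 × 959.6/1080 = 25.9 V.

Unloaded: 26.8 V; loaded: 25.9 V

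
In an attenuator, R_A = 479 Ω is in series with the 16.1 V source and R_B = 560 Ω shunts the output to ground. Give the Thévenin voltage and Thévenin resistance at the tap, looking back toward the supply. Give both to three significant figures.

V_th = 8.68 V, R_th = 258 Ω

V_th is the open-circuit tap voltage: 16.1 × 560/(479 + 560) = 8.68 V.
With the supply zeroed, R_A and R_B appear in parallel from the tap: R_th = R_A‖R_B = (479 × 560)/1039 = 258 Ω.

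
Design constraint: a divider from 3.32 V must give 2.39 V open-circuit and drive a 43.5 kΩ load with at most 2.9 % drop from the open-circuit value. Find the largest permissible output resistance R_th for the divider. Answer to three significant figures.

Loading drop = R_th/(R_th + R_L) ≤ 0.0290, so R_th ≤ R_L · ε/(1−ε) = 43.5 kΩ × 0.0290/0.9710 = 1.30 kΩ.

R_th ≤ 1.30 kΩ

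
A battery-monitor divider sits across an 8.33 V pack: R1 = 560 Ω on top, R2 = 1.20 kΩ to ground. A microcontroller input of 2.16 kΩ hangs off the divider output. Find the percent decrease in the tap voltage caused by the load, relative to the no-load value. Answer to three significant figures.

Unloaded V = 8.33 × 1200/1760 = 5.680 V.
Loaded: R2‖R_L = 771.4 Ω, giving V = 8.33 × 771.4/1331 = 4.826 V.
Drop = (5.680 − 4.826) / 5.680 = 15.0 %.

15.0 %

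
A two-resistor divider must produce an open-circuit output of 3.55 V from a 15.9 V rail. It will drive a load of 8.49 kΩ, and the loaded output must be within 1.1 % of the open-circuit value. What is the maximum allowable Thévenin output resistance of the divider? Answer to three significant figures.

Loading drop = R_th/(R_th + R_L) ≤ 0.0110, so R_th ≤ R_L · ε/(1−ε) = 8.49 kΩ × 0.0110/0.9890 = 94.4 Ω.

R_th ≤ 94.4 Ω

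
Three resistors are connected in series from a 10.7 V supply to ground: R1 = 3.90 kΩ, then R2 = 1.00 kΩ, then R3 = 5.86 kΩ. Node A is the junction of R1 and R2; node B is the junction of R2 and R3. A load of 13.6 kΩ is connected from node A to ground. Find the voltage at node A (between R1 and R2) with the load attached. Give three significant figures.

Below node A the series string R2+R3 = 6.860 kΩ sits in parallel with the 13.6 kΩ load: 4.560 kΩ.
V_A = 10.7 × 4.560/(3.90 + 4.560) = 5.77 V.

V ≈ 5.77 V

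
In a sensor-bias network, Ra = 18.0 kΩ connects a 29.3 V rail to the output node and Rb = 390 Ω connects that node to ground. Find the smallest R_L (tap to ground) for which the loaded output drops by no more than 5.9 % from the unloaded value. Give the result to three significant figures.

R_L(min) ≈ 6.09 kΩ

Output resistance R_th = Ra‖Rb = (18000 × 390)/18390 = 381.7 Ω.
The fractional drop is R_th/(R_th + R_L); requiring this ≤ 0.0590 gives R_L ≥ R_th(1/0.0590 − 1) = 381.7 × 15.95 = 6.09 kΩ.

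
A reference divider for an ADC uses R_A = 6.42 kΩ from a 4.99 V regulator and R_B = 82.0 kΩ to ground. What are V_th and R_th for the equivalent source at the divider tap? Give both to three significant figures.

V_th is the open-circuit tap voltage: 4.99 × 82.0/(6.42 + 82.0) = 4.63 V.
With the supply zeroed, R_A and R_B appear in parallel from the tap: R_th = R_A‖R_B = (6.42 × 82.0)/88.42 = 5.95 kΩ.

V_th = 4.63 V, R_th = 5.95 kΩ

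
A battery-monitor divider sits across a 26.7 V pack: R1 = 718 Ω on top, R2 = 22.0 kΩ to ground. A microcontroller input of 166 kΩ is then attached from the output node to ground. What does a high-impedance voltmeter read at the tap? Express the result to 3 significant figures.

V_out ≈ 25.7 V

The load sits in parallel with R2: R2‖R_L = (22000 × 166000) / (22000 + 166000) = 19430 Ω.
V_out = 26.7 × 19430 / (718 + 19430) = 26.7 × 19430/20140 = 25.7 V.
(Unloaded it would have been 25.9 V.)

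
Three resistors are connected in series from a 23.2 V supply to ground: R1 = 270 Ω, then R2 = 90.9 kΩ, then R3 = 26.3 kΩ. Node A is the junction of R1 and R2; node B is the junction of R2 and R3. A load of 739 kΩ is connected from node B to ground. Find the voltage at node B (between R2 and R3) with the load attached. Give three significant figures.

At node B, R3 is in parallel with the load: R3‖R_L = 25400 Ω.
Below node A the resistance is R2 + (R3‖R_L) = 116300 Ω, so V_A = 23.2 × 116300/116600 = 23.15 V.
Then V_B = V_A × (R3‖R_L)/(R2 + R3‖R_L) = 23.15 × 25400/116300 = 5.05 V.

V ≈ 5.05 V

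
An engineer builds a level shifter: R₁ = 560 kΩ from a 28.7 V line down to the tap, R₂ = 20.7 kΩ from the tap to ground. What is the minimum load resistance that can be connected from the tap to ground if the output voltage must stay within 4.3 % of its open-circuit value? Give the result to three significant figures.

Output resistance R_th = R₁‖R₂ = (560 × 20.7)/580.7 = 19.96 kΩ.
The fractional drop is R_th/(R_th + R_L); requiring this ≤ 0.0430 gives R_L ≥ R_th(1/0.0430 − 1) = 19.96 × 22.26 = 444 kΩ.

R_L(min) ≈ 444 kΩ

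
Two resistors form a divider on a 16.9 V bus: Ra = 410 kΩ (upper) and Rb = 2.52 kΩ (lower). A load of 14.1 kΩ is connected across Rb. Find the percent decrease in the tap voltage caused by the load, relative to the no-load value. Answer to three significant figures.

15.1 %

Unloaded V = 16.9 × 2.52/412.5 = 0.1032 V.
Loaded: Rb‖R_L = 2.138 kΩ, giving V = 16.9 × 2.138/412.1 = 0.08767 V.
Drop = (0.1032 − 0.08767) / 0.1032 = 15.1 %.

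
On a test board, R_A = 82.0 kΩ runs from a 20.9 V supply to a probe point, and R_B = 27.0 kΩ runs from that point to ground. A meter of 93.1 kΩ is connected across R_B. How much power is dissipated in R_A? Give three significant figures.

P ≈ 3.38 mW

Total resistance from the source is R_A + (R_B‖R_L) = 102.9 kΩ, so I = 20.9/102.9 kΩ = 0.2031 mA.
P = I²·R_A = (0.2031 mA)² × 82.0 kΩ = 3.38 mW.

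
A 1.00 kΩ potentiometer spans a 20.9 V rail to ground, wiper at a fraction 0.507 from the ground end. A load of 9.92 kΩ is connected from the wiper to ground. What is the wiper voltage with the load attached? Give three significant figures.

The wiper splits the pot into (1−α)R = 493.0 Ω above and αR = 507.0 Ω below.
Lower section ‖ load = 482.3 Ω.
V_wiper = 20.9 × 482.3/(493.0 + 482.3) = 10.3 V.

V ≈ 10.3 V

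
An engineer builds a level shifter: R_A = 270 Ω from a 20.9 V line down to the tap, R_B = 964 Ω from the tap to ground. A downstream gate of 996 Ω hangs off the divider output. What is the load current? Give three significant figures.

R_B‖R_L = 489.9 Ω; V_out = 20.9 × 489.9/759.9 = 13.47 V.
I_L = V_out / R_L = 13.47 / 996 Ω = 13.5 mA.

I_L ≈ 13.5 mA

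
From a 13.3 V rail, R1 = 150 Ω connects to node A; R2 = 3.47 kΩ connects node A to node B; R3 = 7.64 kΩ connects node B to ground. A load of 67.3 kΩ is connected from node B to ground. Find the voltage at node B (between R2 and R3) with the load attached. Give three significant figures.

At node B, R3 is in parallel with the load: R3‖R_L = 6861 Ω.
Below node A the resistance is R2 + (R3‖R_L) = 10330 Ω, so V_A = 13.3 × 10330/10480 = 13.11 V.
Then V_B = V_A × (R3‖R_L)/(R2 + R3‖R_L) = 13.11 × 6861/10330 = 8.71 V.

V ≈ 8.71 V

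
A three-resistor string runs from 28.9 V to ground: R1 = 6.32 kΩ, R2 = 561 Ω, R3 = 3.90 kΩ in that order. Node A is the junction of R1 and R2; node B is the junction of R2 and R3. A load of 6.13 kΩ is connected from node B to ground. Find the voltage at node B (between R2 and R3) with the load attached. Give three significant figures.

V ≈ 7.44 V

At node B, R3 is in parallel with the load: R3‖R_L = 2384 Ω.
Below node A the resistance is R2 + (R3‖R_L) = 2945 Ω, so V_A = 28.9 × 2945/9265 = 9.185 V.
Then V_B = V_A × (R3‖R_L)/(R2 + R3‖R_L) = 9.185 × 2384/2945 = 7.44 V.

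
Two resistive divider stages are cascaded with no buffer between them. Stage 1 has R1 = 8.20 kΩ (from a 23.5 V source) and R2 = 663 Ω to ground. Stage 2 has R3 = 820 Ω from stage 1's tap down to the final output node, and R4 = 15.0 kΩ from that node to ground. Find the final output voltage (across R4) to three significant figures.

Stage 2 presents R3+R4 = 15820 Ω as a load on stage 1's tap.
Stage 1's lower leg becomes R2‖(R3+R4) = 636.3 Ω, so V_mid = 23.5 × 636.3/8836 = 1.692 V.
Stage 2 is itself unloaded: V_out = V_mid × R4/(R3+R4) = 1.692 × 15000/15820 = 1.60 V.

V_out ≈ 1.60 V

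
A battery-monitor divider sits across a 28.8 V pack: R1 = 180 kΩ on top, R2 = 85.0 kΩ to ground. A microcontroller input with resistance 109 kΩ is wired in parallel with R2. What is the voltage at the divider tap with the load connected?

The load sits in parallel with R2: R2‖R_L = (85.0 × 109) / (85.0 + 109) = 47.76 kΩ.
V_out = 28.8 × 47.76 / (180 + 47.76) = 28.8 × 47.76/227.8 = 6.04 V.

V_out ≈ 6.04 V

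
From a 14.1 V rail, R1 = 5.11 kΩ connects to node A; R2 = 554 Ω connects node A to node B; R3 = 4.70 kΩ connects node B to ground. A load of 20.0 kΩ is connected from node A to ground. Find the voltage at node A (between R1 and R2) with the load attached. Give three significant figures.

Below node A the series string R2+R3 = 5254 Ω sits in parallel with the 20000 Ω load: 4161 Ω.
V_A = 14.1 × 4161/(5110 + 4161) = 6.33 V.

V ≈ 6.33 V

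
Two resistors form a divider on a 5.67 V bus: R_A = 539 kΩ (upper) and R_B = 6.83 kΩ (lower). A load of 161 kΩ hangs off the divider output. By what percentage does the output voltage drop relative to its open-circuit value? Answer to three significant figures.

The divider's output (Thévenin) resistance is R_A‖R_B = 6.745 kΩ.
Fractional drop under load = R_th/(R_th + R_L) = 6.745 / (6.745 + 161) = 0.04021.
So the output falls by 4.02 %.

4.02 %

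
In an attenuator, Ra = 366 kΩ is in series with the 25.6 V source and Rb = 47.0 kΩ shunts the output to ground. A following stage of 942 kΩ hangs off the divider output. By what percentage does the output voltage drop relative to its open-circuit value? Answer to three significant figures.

The divider's output (Thévenin) resistance is Ra‖Rb = 41.65 kΩ.
Fractional drop under load = R_th/(R_th + R_L) = 41.65 / (41.65 + 942) = 0.04234.
So the output falls by 4.23 %.

4.23 %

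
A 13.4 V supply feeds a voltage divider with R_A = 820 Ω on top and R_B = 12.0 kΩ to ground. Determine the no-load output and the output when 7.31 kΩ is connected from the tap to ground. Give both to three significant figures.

Open-circuit: V = 13.4 × 12000/(820 + 12000) = 12.5 V.
With the load, R_B becomes R_B‖R_L = 4543 Ω, so V = 13.4 × 4543/5363 = 11.4 V.

Unloaded: 12.5 V; loaded: 11.4 V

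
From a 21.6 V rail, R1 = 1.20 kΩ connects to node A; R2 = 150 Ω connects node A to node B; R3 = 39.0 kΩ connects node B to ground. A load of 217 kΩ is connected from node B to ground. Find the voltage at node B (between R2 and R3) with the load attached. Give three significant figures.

At node B, R3 is in parallel with the load: R3‖R_L = 33060 Ω.
Below node A the resistance is R2 + (R3‖R_L) = 33210 Ω, so V_A = 21.6 × 33210/34410 = 20.85 V.
Then V_B = V_A × (R3‖R_L)/(R2 + R3‖R_L) = 20.85 × 33060/33210 = 20.8 V.

V ≈ 20.8 V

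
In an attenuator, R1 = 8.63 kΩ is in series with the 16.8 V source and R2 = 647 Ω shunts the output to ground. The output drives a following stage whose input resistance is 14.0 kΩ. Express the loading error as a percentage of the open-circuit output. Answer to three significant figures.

4.12 %

The divider's output (Thévenin) resistance is R1‖R2 = 601.9 Ω.
Fractional drop under load = R_th/(R_th + R_L) = 601.9 / (601.9 + 14000) = 0.04122.
So the output falls by 4.12 %.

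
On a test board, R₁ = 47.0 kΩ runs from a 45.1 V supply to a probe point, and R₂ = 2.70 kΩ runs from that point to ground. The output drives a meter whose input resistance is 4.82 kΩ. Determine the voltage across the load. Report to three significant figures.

The load sits in parallel with R₂: R₂‖R_L = (2.70 × 4.82) / (2.70 + 4.82) = 1.731 kΩ.
V_out = 45.1 × 1.731 / (47.0 + 1.731) = 45.1 × 1.731/48.73 = 1.60 V.
(Unloaded it would have been 2.45 V.)

V_out ≈ 1.60 V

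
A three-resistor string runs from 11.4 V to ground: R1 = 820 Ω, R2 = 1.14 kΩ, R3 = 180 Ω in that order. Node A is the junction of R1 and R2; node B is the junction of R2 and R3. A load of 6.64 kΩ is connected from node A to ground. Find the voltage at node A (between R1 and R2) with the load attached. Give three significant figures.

Below node A the series string R2+R3 = 1320 Ω sits in parallel with the 6640 Ω load: 1101 Ω.
V_A = 11.4 × 1101/(820 + 1101) = 6.53 V.

V ≈ 6.53 V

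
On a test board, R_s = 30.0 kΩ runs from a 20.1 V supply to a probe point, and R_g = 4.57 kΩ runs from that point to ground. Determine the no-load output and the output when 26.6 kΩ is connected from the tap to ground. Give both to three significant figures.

Unloaded: 2.66 V; loaded: 2.31 V

Open-circuit: V = 20.1 × 4.57/(30.0 + 4.57) = 2.66 V.
With the load, R_g becomes R_g‖R_L = 3.900 kΩ, so V = 20.1 × 3.900/33.90 = 2.31 V.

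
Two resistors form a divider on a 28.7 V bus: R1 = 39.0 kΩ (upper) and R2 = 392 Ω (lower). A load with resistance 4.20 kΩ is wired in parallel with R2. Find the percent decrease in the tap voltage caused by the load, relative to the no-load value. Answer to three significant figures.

Unloaded V = 28.7 × 392/39390 = 0.28560 V.
Loaded: R2‖R_L = 358.5 Ω, giving V = 28.7 × 358.5/39360 = 0.26144 V.
Drop = (0.28560 − 0.26144) / 0.28560 = 8.46 %.

8.46 %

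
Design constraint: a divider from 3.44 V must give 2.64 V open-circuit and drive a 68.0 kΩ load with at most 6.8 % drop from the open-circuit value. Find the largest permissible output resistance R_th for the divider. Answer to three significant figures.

R_th ≤ 4.96 kΩ

Loading drop = R_th/(R_th + R_L) ≤ 0.0680, so R_th ≤ R_L · ε/(1−ε) = 68.0 kΩ × 0.0680/0.9320 = 4.96 kΩ.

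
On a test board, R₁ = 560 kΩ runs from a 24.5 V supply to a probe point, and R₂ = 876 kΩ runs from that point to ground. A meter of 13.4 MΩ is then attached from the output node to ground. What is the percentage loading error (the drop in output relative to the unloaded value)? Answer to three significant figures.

2.49 %

The divider's output (Thévenin) resistance is R₁‖R₂ = 341.6 kΩ.
Fractional drop under load = R_th/(R_th + R_L) = 341.6 / (341.6 + 13400) = 0.02486.
So the output falls by 2.49 %.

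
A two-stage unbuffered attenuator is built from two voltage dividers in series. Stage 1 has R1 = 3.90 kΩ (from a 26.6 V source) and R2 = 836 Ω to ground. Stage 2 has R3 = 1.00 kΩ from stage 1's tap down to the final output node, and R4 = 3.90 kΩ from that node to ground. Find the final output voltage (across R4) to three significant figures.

Stage 2 presents R3+R4 = 4900 Ω as a load on stage 1's tap.
Stage 1's lower leg becomes R2‖(R3+R4) = 714.2 Ω, so V_mid = 26.6 × 714.2/4614 = 4.117 V.
Stage 2 is itself unloaded: V_out = V_mid × R4/(R3+R4) = 4.117 × 3900/4900 = 3.28 V.

V_out ≈ 3.28 V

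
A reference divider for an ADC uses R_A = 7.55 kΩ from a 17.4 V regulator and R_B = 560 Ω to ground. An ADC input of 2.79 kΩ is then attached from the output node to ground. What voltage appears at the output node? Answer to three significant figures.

The load sits in parallel with R_B: R_B‖R_L = (560 × 2790) / (560 + 2790) = 466.4 Ω.
V_out = 17.4 × 466.4 / (7550 + 466.4) = 17.4 × 466.4/8016 = 1.01 V.

V_out ≈ 1.01 V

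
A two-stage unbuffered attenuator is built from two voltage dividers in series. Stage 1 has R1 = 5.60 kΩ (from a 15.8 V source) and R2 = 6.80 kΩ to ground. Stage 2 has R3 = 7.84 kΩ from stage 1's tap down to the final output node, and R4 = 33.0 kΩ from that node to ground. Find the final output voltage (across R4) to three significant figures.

V_out ≈ 6.51 V

Stage 2 presents R3+R4 = 40.84 kΩ as a load on stage 1's tap.
Stage 1's lower leg becomes R2‖(R3+R4) = 5.829 kΩ, so V_mid = 15.8 × 5.829/11.43 = 8.059 V.
Stage 2 is itself unloaded: V_out = V_mid × R4/(R3+R4) = 8.059 × 33.0/40.84 = 6.51 V.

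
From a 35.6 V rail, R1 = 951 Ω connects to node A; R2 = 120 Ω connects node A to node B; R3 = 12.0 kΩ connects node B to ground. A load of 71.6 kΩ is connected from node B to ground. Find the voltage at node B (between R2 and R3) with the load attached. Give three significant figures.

V ≈ 32.2 V

At node B, R3 is in parallel with the load: R3‖R_L = 10280 Ω.
Below node A the resistance is R2 + (R3‖R_L) = 10400 Ω, so V_A = 35.6 × 10400/11350 = 32.62 V.
Then V_B = V_A × (R3‖R_L)/(R2 + R3‖R_L) = 32.62 × 10280/10400 = 32.2 V.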